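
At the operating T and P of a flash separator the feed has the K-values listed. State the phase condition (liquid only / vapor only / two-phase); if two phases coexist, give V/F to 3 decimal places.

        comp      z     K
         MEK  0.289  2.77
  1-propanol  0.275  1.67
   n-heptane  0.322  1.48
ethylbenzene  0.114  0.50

vapor only

ΣzᵢKᵢ = 1.793; Σzᵢ/Kᵢ = 0.715.
Since Σzᵢ/Kᵢ < 1 the mixture is above its dew point — single vapor phase.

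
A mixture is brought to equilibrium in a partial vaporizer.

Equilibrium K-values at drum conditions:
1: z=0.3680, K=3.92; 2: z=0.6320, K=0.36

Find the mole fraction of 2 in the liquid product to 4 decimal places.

Newton–Raphson from β = 0.5:
  β = 0.5000: g = -0.15801, g' = -1.0783 → β = 0.3535
  β = 0.3535: g = 0.00605, g' = -1.1922 → β = 0.3585
  β = 0.3585: g = 0.00002, g' = -1.1849 → β = 0.3586
Converged at β = 0.3586.
Compositions from xᵢ = zᵢ/(1+β(Kᵢ−1)), yᵢ = Kᵢxᵢ:
  1: x = 0.1798, y = 0.7047
  2: x = 0.8202, y = 0.2953

x_2 = 0.8202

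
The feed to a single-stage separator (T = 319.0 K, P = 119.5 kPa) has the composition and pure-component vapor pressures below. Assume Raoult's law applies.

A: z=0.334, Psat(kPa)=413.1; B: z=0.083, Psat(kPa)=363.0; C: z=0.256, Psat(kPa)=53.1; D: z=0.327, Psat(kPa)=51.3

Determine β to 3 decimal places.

β = 0.493

Raoult's law: Kᵢ = Pᵢˢᵃᵗ/P = Pᵢˢᵃᵗ/119.5.
  K_A = 413.1/119.5 = 3.45690, K_B = 363.0/119.5 = 3.03766, K_C = 53.1/119.5 = 0.44435, K_D = 51.3/119.5 = 0.42929
Material balance + equilibrium reduce to Σ zᵢ(Kᵢ−1)/(1+β(Kᵢ−1)) = 0.
Check two-phase: ΣzᵢKᵢ = 1.661 > 1 and Σzᵢ/Kᵢ = 1.462 > 1, so g(0) = 0.661 > 0 and g(1) = -0.462 < 0.
Newton iteration, β⁰ = 0.4:
  β = 0.400: g = 0.0823, g' = -0.927 → β = 0.489
  β = 0.489: g = 0.0035, g' = -0.857 → β = 0.493
Converged at β = 0.493.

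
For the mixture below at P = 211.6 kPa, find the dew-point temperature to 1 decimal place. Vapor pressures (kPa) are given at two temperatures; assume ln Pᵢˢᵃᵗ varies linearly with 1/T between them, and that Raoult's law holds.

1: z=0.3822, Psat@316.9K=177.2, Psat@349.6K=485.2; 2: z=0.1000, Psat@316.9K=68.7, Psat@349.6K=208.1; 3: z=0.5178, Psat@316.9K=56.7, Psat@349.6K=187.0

Dew-point temperature: Σzᵢ·P/Pᵢˢᵃᵗ(T) = 1. Interpolate ln Pᵢˢᵃᵗ = aᵢ + bᵢ/T.
  T = 316.9 K: ΣzᵢP/Pᵢˢᵃᵗ = 2.6968
  T = 349.6 K: ΣzᵢP/Pᵢˢᵃᵗ = 0.8543
  T = 333.2 K: ΣzᵢP/Pᵢˢᵃᵗ = 1.4773
  T = 341.4 K: ΣzᵢP/Pᵢˢᵃᵗ = 1.1158
  T = 345.5 K: ΣzᵢP/Pᵢˢᵃᵗ = 0.9748
  T = 343.4 K: ΣzᵢP/Pᵢˢᵃᵗ = 1.0442
Interpolating between 343.4 K and 345.5 K gives T ≈ 344.7 K.

T = 344.7 K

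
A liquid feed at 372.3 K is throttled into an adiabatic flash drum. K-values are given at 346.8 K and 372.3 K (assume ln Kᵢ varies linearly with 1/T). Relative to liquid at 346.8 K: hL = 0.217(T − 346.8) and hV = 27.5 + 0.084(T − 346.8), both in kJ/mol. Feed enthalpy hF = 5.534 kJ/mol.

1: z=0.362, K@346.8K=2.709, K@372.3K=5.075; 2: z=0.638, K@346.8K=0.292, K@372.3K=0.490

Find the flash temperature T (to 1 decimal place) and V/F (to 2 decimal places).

Adiabatic flash: solve Rachford–Rice at each trial T, then check hF = ψ·hV(T) + (1−ψ)·hL(T).
  T = 346.8 K: K = (2.709, 0.292), RR gives ψ = 0.138, H_out = 3.794 kJ/mol
  T = 372.3 K: K = (5.075, 0.490), RR gives ψ = 0.553, H_out = 18.871 kJ/mol
  T = 359.6 K: K = (3.754, 0.382), RR gives ψ = 0.354, H_out = 11.916 kJ/mol
  T = 353.2 K: K = (3.198, 0.335), RR gives ψ = 0.254, H_out = 8.158 kJ/mol
  T = 350.0 K: K = (2.946, 0.313), RR gives ψ = 0.199, H_out = 6.081 kJ/mol
  T = 348.4 K: K = (2.825, 0.302), RR gives ψ = 0.169, H_out = 4.968 kJ/mol
Linear interpolation between T = 348.4 (H_out = 4.968) and T = 350.0 (H_out = 6.081) on hF = 5.534 gives T ≈ 349.2 K, at which ψ = 0.18.

T = 349.2 K, V/F = 0.18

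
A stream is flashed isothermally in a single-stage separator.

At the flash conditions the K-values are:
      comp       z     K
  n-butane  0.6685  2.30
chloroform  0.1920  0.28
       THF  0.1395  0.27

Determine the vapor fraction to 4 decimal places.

Iterate (Newton) starting at ψ = 0.5:
  ψ = 0.5000: g = 0.15033, g' = -0.8423 → ψ = 0.6785
  ψ = 0.6785: g = -0.01026, g' = -0.9912 → ψ = 0.6681
  ψ = 0.6681: g = -0.00008, g' = -0.9764 → ψ = 0.6680
Converged at ψ = 0.6680.

ψ = 0.6680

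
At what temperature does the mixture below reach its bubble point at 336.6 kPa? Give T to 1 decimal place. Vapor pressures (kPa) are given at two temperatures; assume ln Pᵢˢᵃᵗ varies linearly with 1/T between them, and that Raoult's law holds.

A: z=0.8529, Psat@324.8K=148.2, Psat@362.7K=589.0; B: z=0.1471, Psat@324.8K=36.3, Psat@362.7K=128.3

Bubble-point temperature: ΣzᵢPᵢˢᵃᵗ(T) = P. Interpolate ln Pᵢˢᵃᵗ = aᵢ + bᵢ/T.
  T = 324.8 K: ΣzᵢPᵢˢᵃᵗ = 131.74 kPa
  T = 362.7 K: ΣzᵢPᵢˢᵃᵗ = 521.23 kPa
  T = 343.8 K: ΣzᵢPᵢˢᵃᵗ = 272.64 kPa
  T = 353.2 K: ΣzᵢPᵢˢᵃᵗ = 379.60 kPa
  T = 348.5 K: ΣzᵢPᵢˢᵃᵗ = 322.43 kPa
  T = 350.9 K: ΣzᵢPᵢˢᵃᵗ = 350.65 kPa
Interpolating between 348.5 K and 350.9 K gives T ≈ 349.7 K.

T = 349.7 K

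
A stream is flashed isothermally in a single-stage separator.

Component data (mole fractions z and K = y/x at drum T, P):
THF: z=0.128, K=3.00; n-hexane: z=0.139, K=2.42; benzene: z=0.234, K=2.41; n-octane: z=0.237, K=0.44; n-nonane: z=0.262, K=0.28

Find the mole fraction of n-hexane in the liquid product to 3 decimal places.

x_n-hexane = 0.085

Material balance + equilibrium reduce to Σ zᵢ(Kᵢ−1)/(1+V/F(Kᵢ−1)) = 0.
Feasibility: ΣzᵢKᵢ = 1.462, Σzᵢ/Kᵢ = 1.672 — both > 1, two phases present.
Newton iteration, V/F⁰ = 0.66:
  V/F = 0.660: g = -0.1868, g' = -0.975 → V/F = 0.468
  V/F = 0.468: g = -0.0151, g' = -0.852 → V/F = 0.451
Converged at V/F = 0.451.
Compositions from xᵢ = zᵢ/(1+V/F(Kᵢ−1)), yᵢ = Kᵢxᵢ:
  THF: x = 0.067, y = 0.202
  n-hexane: x = 0.085, y = 0.205
  benzene: x = 0.143, y = 0.345
  n-octane: x = 0.317, y = 0.139
  n-nonane: x = 0.388, y = 0.109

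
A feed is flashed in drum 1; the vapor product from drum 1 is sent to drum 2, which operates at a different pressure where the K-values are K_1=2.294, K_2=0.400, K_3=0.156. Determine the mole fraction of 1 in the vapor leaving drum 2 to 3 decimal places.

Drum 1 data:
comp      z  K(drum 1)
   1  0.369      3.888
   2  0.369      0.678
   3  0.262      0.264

y_1 (drum 2) = 0.788

Drum 1:
Rachford–Rice: g(ψ₁) = Σ zᵢ(Kᵢ−1)/(1+ψ₁(Kᵢ−1)) = 0.
Check two-phase: ΣzᵢKᵢ = 1.754 > 1 and Σzᵢ/Kᵢ = 1.632 > 1, so g(0) = 0.754 > 0 and g(1) = -0.632 < 0.
Newton–Raphson from ψ₁ = 0.55:
  ψ₁ = 0.550: g = -0.0567, g' = -0.916 → ψ₁ = 0.488
Converged at ψ₁ = 0.488.
Drum-1 compositions:
  1: x = 0.153, y = 0.595
  2: x = 0.438, y = 0.297
  3: x = 0.409, y = 0.108
Drum-2 feed = drum-1 vapor: z₂ = (0.5951, 0.2969, 0.1080).
Drum 2:
Rachford–Rice: g(ψ₂) = Σ zᵢ(Kᵢ−1)/(1+ψ₂(Kᵢ−1)) = 0.
g(0) = ΣzᵢKᵢ − 1 = 0.501 and g(1) = 1 − Σzᵢ/Kᵢ = -0.694, so a root lies in (0, 1).
Iterate (Newton) starting at ψ₂ = 0.5:
  ψ₂ = 0.500: g = 0.0554, g' = -0.816 → ψ₂ = 0.568
  ψ₂ = 0.568: g = -0.0014, g' = -0.861 → ψ₂ = 0.566
Converged at ψ₂ = 0.566.
  1: x = 0.343, y = 0.788
  2: x = 0.450, y = 0.180
  3: x = 0.207, y = 0.032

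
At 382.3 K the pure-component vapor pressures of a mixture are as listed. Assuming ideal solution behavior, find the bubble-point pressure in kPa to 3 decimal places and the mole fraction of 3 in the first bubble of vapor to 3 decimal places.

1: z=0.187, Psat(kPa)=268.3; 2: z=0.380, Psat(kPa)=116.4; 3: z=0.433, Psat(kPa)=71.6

At the bubble point ψ → 0, so ΣzᵢKᵢ = 1 with Kᵢ = Pᵢˢᵃᵗ/P ⇒ P = ΣzᵢPᵢˢᵃᵗ.
P = 0.187·268.3 + 0.380·116.4 + 0.433·71.6 = 125.407 kPa
yᵢ = zᵢPᵢˢᵃᵗ/P ⇒ y_3 = 0.433·71.6/125.407 = 0.247

Pbub = 125.407 kPa, y_3 = 0.247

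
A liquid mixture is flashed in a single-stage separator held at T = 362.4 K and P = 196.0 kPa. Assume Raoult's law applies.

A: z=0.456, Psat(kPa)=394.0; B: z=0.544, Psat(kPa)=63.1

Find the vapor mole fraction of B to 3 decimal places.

y_B = 0.193

Raoult's law: Kᵢ = Pᵢˢᵃᵗ/P = Pᵢˢᵃᵗ/196.0.
  K_A = 394.0/196.0 = 2.01020, K_B = 63.1/196.0 = 0.32194
Rachford–Rice: g(V/F) = Σ zᵢ(Kᵢ−1)/(1+V/F(Kᵢ−1)) = 0.
Check two-phase: ΣzᵢKᵢ = 1.092 > 1 and Σzᵢ/Kᵢ = 1.917 > 1, so g(0) = 0.092 > 0 and g(1) = -0.917 < 0.
Newton–Raphson from V/F = 0.5:
  V/F = 0.500: g = -0.2520, g' = -0.778 → V/F = 0.176
  V/F = 0.176: g = -0.0278, g' = -0.658 → V/F = 0.134
Converged at V/F = 0.134.
Compositions from xᵢ = zᵢ/(1+V/F(Kᵢ−1)), yᵢ = Kᵢxᵢ:
  A: x = 0.402, y = 0.807
  B: x = 0.598, y = 0.193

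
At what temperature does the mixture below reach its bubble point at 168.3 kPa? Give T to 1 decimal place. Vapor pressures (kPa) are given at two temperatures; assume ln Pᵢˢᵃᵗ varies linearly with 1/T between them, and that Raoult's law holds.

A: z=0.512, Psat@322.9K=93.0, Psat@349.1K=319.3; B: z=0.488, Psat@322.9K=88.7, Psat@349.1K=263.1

Bubble-point temperature: ΣzᵢPᵢˢᵃᵗ(T) = P. Interpolate ln Pᵢˢᵃᵗ = aᵢ + bᵢ/T.
  T = 322.9 K: ΣzᵢPᵢˢᵃᵗ = 90.90 kPa
  T = 349.1 K: ΣzᵢPᵢˢᵃᵗ = 291.87 kPa
  T = 336.0 K: ΣzᵢPᵢˢᵃᵗ = 166.52 kPa
  T = 342.6 K: ΣzᵢPᵢˢᵃᵗ = 222.09 kPa
  T = 339.3 K: ΣzᵢPᵢˢᵃᵗ = 192.57 kPa
  T = 337.6 K: ΣzᵢPᵢˢᵃᵗ = 178.74 kPa
Interpolating between 336.0 K and 337.6 K gives T ≈ 336.2 K.

T = 336.2 K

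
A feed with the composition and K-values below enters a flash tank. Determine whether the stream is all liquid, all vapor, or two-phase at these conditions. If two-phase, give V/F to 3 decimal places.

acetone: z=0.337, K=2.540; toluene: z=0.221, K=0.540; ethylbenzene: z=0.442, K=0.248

two-phase, V/F = 0.083

ΣzᵢKᵢ = 1.085; Σzᵢ/Kᵢ = 2.324.
Both exceed 1, so a two-phase solution exists.
Let ψ = V/F and solve Σ zᵢ(Kᵢ−1)/(1+ψ(Kᵢ−1)) = 0.
Iterate (Newton) starting at ψ = 0.5:
  ψ = 0.500: g = -0.3715, g' = -0.976 → ψ = 0.119
  ψ = 0.119: g = -0.0343, g' = -0.924 → ψ = 0.082
  ψ = 0.082: g = 0.0007, g' = -0.964 → ψ = 0.083
Converged at ψ = 0.083.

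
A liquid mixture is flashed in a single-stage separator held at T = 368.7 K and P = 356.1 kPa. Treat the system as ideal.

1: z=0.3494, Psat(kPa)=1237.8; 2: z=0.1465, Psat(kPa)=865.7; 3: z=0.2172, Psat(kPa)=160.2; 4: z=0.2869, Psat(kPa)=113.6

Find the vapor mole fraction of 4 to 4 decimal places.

y_4 = 0.1463

Raoult's law: Kᵢ = Pᵢˢᵃᵗ/P = Pᵢˢᵃᵗ/356.1.
  K_1 = 1237.8/356.1 = 3.475990, K_2 = 865.7/356.1 = 2.431059, K_3 = 160.2/356.1 = 0.449874, K_4 = 113.6/356.1 = 0.319012
Rachford–Rice: g(ψ) = Σ zᵢ(Kᵢ−1)/(1+ψ(Kᵢ−1)) = 0.
Check two-phase: ΣzᵢKᵢ = 1.7599 > 1 and Σzᵢ/Kᵢ = 1.5429 > 1, so g(0) = 0.7599 > 0 and g(1) = -0.5429 < 0.
Newton–Raphson from ψ = 0.41:
  ψ = 0.4100: g = 0.13609, g' = -1.0123 → ψ = 0.5444
  ψ = 0.5444: g = 0.00522, g' = -0.9533 → ψ = 0.5499
Converged at ψ = 0.5499.
Compositions from xᵢ = zᵢ/(1+ψ(Kᵢ−1)), yᵢ = Kᵢxᵢ:
  1: x = 0.1480, y = 0.5143
  2: x = 0.0820, y = 0.1993
  3: x = 0.3114, y = 0.1401
  4: x = 0.4587, y = 0.1463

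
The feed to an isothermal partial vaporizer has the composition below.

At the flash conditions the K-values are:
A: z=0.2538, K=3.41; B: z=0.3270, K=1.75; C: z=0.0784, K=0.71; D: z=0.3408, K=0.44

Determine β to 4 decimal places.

β = 0.7781

Newton iteration, β⁰ = 0.46:
  β = 0.4600: g = 0.18911, g' = -0.6359 → β = 0.7574
  β = 0.7574: g = 0.01235, g' = -0.5926 → β = 0.7782
  β = 0.7782: g = -0.00006, g' = -0.5984 → β = 0.7781
Converged at β = 0.7781.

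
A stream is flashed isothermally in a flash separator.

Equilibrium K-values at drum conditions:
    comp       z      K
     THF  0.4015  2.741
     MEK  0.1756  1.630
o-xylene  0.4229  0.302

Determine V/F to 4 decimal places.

V/F = 0.5050

Newton iteration, V/F⁰ = 0.68:
  V/F = 0.6800: g = -0.16434, g' = -1.0358 → V/F = 0.5213
  V/F = 0.5213: g = -0.01435, g' = -0.8831 → V/F = 0.5051
  V/F = 0.5051: g = -0.00006, g' = -0.8762 → V/F = 0.5050
Converged at V/F = 0.5050.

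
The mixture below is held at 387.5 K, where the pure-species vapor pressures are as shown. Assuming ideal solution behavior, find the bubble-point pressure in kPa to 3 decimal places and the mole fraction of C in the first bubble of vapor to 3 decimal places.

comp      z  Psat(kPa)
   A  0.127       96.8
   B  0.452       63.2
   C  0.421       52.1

Pbub = 62.794 kPa, y_C = 0.349

At the bubble point ψ → 0, so ΣzᵢKᵢ = 1 with Kᵢ = Pᵢˢᵃᵗ/P ⇒ P = ΣzᵢPᵢˢᵃᵗ.
P = 0.127·96.8 + 0.452·63.2 + 0.421·52.1 = 62.794 kPa
yᵢ = zᵢPᵢˢᵃᵗ/P ⇒ y_C = 0.421·52.1/62.794 = 0.349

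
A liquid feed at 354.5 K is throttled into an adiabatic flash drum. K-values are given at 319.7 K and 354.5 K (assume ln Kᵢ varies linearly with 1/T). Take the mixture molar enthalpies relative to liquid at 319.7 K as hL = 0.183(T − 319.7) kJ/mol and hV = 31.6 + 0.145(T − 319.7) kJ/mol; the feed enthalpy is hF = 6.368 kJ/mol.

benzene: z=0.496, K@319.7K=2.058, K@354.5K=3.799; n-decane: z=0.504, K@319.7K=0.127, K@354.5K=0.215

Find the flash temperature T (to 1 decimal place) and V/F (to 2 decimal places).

T = 324.5 K, V/F = 0.17

Adiabatic flash: solve Rachford–Rice at each trial T, then check hF = ψ·hV(T) + (1−ψ)·hL(T).
  T = 319.7 K: K = (2.058, 0.127), RR gives ψ = 0.092, H_out = 2.900 kJ/mol
  T = 354.5 K: K = (3.799, 0.215), RR gives ψ = 0.452, H_out = 20.047 kJ/mol
  T = 337.1 K: K = (2.841, 0.168), RR gives ψ = 0.322, H_out = 13.146 kJ/mol
  T = 328.4 K: K = (2.428, 0.146), RR gives ψ = 0.228, H_out = 8.727 kJ/mol
  T = 324.0 K: K = (2.236, 0.136), RR gives ψ = 0.166, H_out = 6.021 kJ/mol
  T = 326.2 K: K = (2.331, 0.141), RR gives ψ = 0.199, H_out = 7.425 kJ/mol
Linear interpolation between T = 324.0 (H_out = 6.021) and T = 326.2 (H_out = 7.425) on hF = 6.368 gives T ≈ 324.5 K, at which ψ = 0.17.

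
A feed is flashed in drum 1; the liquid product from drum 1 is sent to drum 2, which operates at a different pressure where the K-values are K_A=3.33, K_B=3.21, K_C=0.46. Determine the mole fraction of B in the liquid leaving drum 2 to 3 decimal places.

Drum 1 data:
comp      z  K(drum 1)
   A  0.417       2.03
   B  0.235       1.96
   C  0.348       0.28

Drum 1:
Material balance + equilibrium reduce to Σ zᵢ(Kᵢ−1)/(1+ψ₁(Kᵢ−1)) = 0.
g(0) = ΣzᵢKᵢ − 1 = 0.405 and g(1) = 1 − Σzᵢ/Kᵢ = -0.568, so a root lies in (0, 1).
Newton–Raphson from ψ₁ = 0.54:
  ψ₁ = 0.540: g = 0.0146, g' = -0.760 → ψ₁ = 0.559
Converged at ψ₁ = 0.559.
Drum-1 compositions:
  A: x = 0.265, y = 0.537
  B: x = 0.153, y = 0.300
  C: x = 0.582, y = 0.163
Drum-2 feed = drum-1 liquid: z₂ = (0.2646, 0.1529, 0.5825).
Drum 2:
Let ψ₂ = V/F and solve Σ zᵢ(Kᵢ−1)/(1+ψ₂(Kᵢ−1)) = 0.
g(0) = ΣzᵢKᵢ − 1 = 0.640 and g(1) = 1 − Σzᵢ/Kᵢ = -0.393, so a root lies in (0, 1).
Newton–Raphson from ψ₂ = 0.5:
  ψ₂ = 0.500: g = 0.0145, g' = -0.794 → ψ₂ = 0.518
Converged at ψ₂ = 0.518.
  A: x = 0.120, y = 0.399
  B: x = 0.071, y = 0.229
  C: x = 0.809, y = 0.372

x_B (drum 2) = 0.071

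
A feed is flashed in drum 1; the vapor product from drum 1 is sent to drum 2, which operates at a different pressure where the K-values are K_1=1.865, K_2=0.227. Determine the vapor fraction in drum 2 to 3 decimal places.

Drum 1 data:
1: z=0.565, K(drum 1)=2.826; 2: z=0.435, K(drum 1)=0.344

V/F (drum 2) = 0.674

Drum 1:
Rachford–Rice: g(ψ₁) = Σ zᵢ(Kᵢ−1)/(1+ψ₁(Kᵢ−1)) = 0.
Feasibility: ΣzᵢKᵢ = 1.746, Σzᵢ/Kᵢ = 1.464 — both > 1, two phases present.
Binary case is linear: z₁(K₁−1)(1+ψ₁(K₂−1)) + z₂(K₂−1)(1+ψ₁(K₁−1)) = 0
⇒ ψ₁ = [z₁(K₁−1)+z₂(K₂−1)] / [−(K₁−1)(K₂−1)] = 0.7463/1.1979 = 0.623
Drum-1 compositions:
  1: x = 0.264, y = 0.747
  2: x = 0.736, y = 0.253
Drum-2 feed = drum-1 vapor: z₂ = (0.7469, 0.2531).
Drum 2:
Let ψ₂ = V/F and solve Σ zᵢ(Kᵢ−1)/(1+ψ₂(Kᵢ−1)) = 0.
Check two-phase: ΣzᵢKᵢ = 1.450 > 1 and Σzᵢ/Kᵢ = 1.515 > 1, so g(0) = 0.450 > 0 and g(1) = -0.515 < 0.
Newton–Raphson from ψ₂ = 0.45:
  ψ₂ = 0.450: g = 0.1651, g' = -0.645 → ψ₂ = 0.706
  ψ₂ = 0.706: g = -0.0294, g' = -0.948 → ψ₂ = 0.675
  ψ₂ = 0.675: g = -0.0010, g' = -0.884 → ψ₂ = 0.674
Converged at ψ₂ = 0.674.
  1: x = 0.472, y = 0.880
  2: x = 0.528, y = 0.120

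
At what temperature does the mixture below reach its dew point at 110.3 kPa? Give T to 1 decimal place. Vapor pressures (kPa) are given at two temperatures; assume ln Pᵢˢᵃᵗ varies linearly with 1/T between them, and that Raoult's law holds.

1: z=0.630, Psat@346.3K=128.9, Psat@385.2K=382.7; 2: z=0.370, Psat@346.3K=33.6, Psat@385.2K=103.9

T = 364.8 K

Dew-point temperature: Σzᵢ·P/Pᵢˢᵃᵗ(T) = 1. Interpolate ln Pᵢˢᵃᵗ = aᵢ + bᵢ/T.
  T = 346.3 K: ΣzᵢP/Pᵢˢᵃᵗ = 1.7537
  T = 385.2 K: ΣzᵢP/Pᵢˢᵃᵗ = 0.5744
  T = 365.8 K: ΣzᵢP/Pᵢˢᵃᵗ = 0.9728
  T = 356.1 K: ΣzᵢP/Pᵢˢᵃᵗ = 1.2937
  T = 361.0 K: ΣzᵢP/Pᵢˢᵃᵗ = 1.1181
  T = 363.4 K: ΣzᵢP/Pᵢˢᵃᵗ = 1.0425
  T = 364.6 K: ΣzᵢP/Pᵢˢᵃᵗ = 1.0069
Interpolating between 364.6 K and 365.8 K gives T ≈ 364.8 K.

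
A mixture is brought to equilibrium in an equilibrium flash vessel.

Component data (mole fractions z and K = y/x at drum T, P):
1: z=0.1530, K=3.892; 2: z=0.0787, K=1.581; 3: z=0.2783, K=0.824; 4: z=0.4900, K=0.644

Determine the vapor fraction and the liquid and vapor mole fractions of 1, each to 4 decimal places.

ψ = 0.3654, x_1 = 0.0744, y_1 = 0.2895

Rachford–Rice: g(ψ) = Σ zᵢ(Kᵢ−1)/(1+ψ(Kᵢ−1)) = 0.
Check two-phase: ΣzᵢKᵢ = 1.2648 > 1 and Σzᵢ/Kᵢ = 1.1877 > 1, so g(0) = 0.2648 > 0 and g(1) = -0.1877 < 0.
Newton–Raphson from ψ = 0.5:
  ψ = 0.5000: g = -0.04959, g' = -0.3321 → ψ = 0.3507
  ψ = 0.3507: g = 0.00614, g' = -0.4246 → ψ = 0.3651
  ψ = 0.3651: g = 0.00009, g' = -0.4127 → ψ = 0.3654
Converged at ψ = 0.3654.
Compositions from xᵢ = zᵢ/(1+ψ(Kᵢ−1)), yᵢ = Kᵢxᵢ:
  1: x = 0.0744, y = 0.2895
  2: x = 0.0649, y = 0.1026
  3: x = 0.2974, y = 0.2451
  4: x = 0.5633, y = 0.3627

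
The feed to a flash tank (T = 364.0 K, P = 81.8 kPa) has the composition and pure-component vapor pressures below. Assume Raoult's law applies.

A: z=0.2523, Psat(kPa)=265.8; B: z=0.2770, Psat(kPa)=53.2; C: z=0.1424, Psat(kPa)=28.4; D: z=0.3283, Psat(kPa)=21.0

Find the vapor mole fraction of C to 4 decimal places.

Raoult's law: Kᵢ = Pᵢˢᵃᵗ/P = Pᵢˢᵃᵗ/81.8.
  K_A = 265.8/81.8 = 3.249389, K_B = 53.2/81.8 = 0.650367, K_C = 28.4/81.8 = 0.347188, K_D = 21.0/81.8 = 0.256724
Newton–Raphson from ψ = 0.5:
  ψ = 0.5000: g = -0.37660, g' = -0.9256 → ψ = 0.0931
  ψ = 0.0931: g = 0.00797, g' = -1.1870 → ψ = 0.0998
  ψ = 0.0998: g = 0.00006, g' = -1.1687 → ψ = 0.0999
Converged at ψ = 0.0999.
Compositions from xᵢ = zᵢ/(1+ψ(Kᵢ−1)), yᵢ = Kᵢxᵢ:
  A: x = 0.2060, y = 0.6694
  B: x = 0.2870, y = 0.1867
  C: x = 0.1523, y = 0.0529
  D: x = 0.3546, y = 0.0910

y_C = 0.0529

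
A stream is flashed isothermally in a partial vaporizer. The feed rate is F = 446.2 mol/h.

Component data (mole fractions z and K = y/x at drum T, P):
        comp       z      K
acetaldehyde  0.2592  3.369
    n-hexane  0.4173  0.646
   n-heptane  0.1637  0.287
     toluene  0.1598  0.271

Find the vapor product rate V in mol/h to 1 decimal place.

Let β = V/F and solve Σ zᵢ(Kᵢ−1)/(1+β(Kᵢ−1)) = 0.
Feasibility: ΣzᵢKᵢ = 1.2331, Σzᵢ/Kᵢ = 1.8830 — both > 1, two phases present.
Iterate (Newton) starting at β = 0.5:
  β = 0.5000: g = -0.26309, g' = -0.7933 → β = 0.1684
  β = 0.1684: g = 0.01646, g' = -1.0204 → β = 0.1845
  β = 0.1845: g = 0.00027, g' = -0.9880 → β = 0.1847
Converged at β = 0.1847.
Then V = β·F = 0.1847·446.2 = 82.4 mol/h and L = F − V = 363.8 mol/h.

V = 82.4 mol/h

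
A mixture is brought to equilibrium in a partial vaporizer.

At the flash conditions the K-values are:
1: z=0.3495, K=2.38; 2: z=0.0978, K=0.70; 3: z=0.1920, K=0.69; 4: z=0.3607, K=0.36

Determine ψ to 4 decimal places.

ψ = 0.2297

Let ψ = V/F and solve Σ zᵢ(Kᵢ−1)/(1+ψ(Kᵢ−1)) = 0.
Feasibility: ΣzᵢKᵢ = 1.1626, Σzᵢ/Kᵢ = 1.5668 — both > 1, two phases present.
Newton–Raphson from ψ = 0.56:
  ψ = 0.5600: g = -0.19503, g' = -0.6104 → ψ = 0.2405
  ψ = 0.2405: g = -0.00666, g' = -0.6134 → ψ = 0.2296
  ψ = 0.2296: g = 0.00003, g' = -0.6184 → ψ = 0.2297
Converged at ψ = 0.2297.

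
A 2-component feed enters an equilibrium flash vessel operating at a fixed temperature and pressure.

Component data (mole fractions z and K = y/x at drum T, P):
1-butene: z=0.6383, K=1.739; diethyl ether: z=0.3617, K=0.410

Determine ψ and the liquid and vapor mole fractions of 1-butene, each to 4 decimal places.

ψ = 0.5924, x_1-butene = 0.4439, y_1-butene = 0.7720

Binary case is linear: z₁(K₁−1)(1+ψ(K₂−1)) + z₂(K₂−1)(1+ψ(K₁−1)) = 0
⇒ ψ = [z₁(K₁−1)+z₂(K₂−1)] / [−(K₁−1)(K₂−1)] = 0.25830/0.43601 = 0.5924
Compositions from xᵢ = zᵢ/(1+ψ(Kᵢ−1)), yᵢ = Kᵢxᵢ:
  1-butene: x = 0.4439, y = 0.7720
  diethyl ether: x = 0.5561, y = 0.2280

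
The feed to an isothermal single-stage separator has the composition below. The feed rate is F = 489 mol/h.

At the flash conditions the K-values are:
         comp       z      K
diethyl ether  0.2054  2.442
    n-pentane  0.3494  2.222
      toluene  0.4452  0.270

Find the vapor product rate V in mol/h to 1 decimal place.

Material balance + equilibrium reduce to Σ zᵢ(Kᵢ−1)/(1+ψ(Kᵢ−1)) = 0.
Check two-phase: ΣzᵢKᵢ = 1.3982 > 1 and Σzᵢ/Kᵢ = 1.8902 > 1, so g(0) = 0.3982 > 0 and g(1) = -0.8902 < 0.
Newton–Raphson from ψ = 0.5:
  ψ = 0.5000: g = -0.07467, g' = -0.9336 → ψ = 0.4200
  ψ = 0.4200: g = -0.00210, g' = -0.8870 → ψ = 0.4177
Converged at ψ = 0.4177.
Then V = ψ·F = 0.4177·489 = 204.2 mol/h and L = F − V = 284.8 mol/h.

V = 204.2 mol/h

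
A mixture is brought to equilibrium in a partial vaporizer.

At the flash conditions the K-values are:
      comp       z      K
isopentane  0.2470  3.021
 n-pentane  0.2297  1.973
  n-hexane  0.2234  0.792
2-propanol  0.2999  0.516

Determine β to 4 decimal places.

β = 0.8570

Let β = V/F and solve Σ zᵢ(Kᵢ−1)/(1+β(Kᵢ−1)) = 0.
g(0) = ΣzᵢKᵢ − 1 = 0.5311 and g(1) = 1 − Σzᵢ/Kᵢ = -0.0615, so a root lies in (0, 1).
Iterate (Newton) starting at β = 0.67:
  β = 0.6700: g = 0.07855, g' = -0.4287 → β = 0.8532
  β = 0.8532: g = 0.00159, g' = -0.4190 → β = 0.8570
Converged at β = 0.8570.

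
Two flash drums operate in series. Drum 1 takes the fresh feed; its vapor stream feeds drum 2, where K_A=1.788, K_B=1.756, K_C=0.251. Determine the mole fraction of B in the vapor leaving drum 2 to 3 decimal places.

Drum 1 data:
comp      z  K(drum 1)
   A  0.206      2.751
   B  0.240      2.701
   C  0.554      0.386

y_B (drum 2) = 0.467

Drum 1:
Material balance + equilibrium reduce to Σ zᵢ(Kᵢ−1)/(1+ψ₁(Kᵢ−1)) = 0.
Feasibility: ΣzᵢKᵢ = 1.429, Σzᵢ/Kᵢ = 1.599 — both > 1, two phases present.
Newton–Raphson from ψ₁ = 0.5:
  ψ₁ = 0.500: g = -0.0779, g' = -0.817 → ψ₁ = 0.405
Converged at ψ₁ = 0.405.
Drum-1 compositions:
  A: x = 0.121, y = 0.332
  B: x = 0.142, y = 0.384
  C: x = 0.737, y = 0.285
Drum-2 feed = drum-1 vapor: z₂ = (0.3316, 0.3838, 0.2846).
Drum 2:
Newton–Raphson from ψ₂ = 0.48:
  ψ₂ = 0.480: g = 0.0696, g' = -0.616 → ψ₂ = 0.593
  ψ₂ = 0.593: g = -0.0052, g' = -0.717 → ψ₂ = 0.586
Converged at ψ₂ = 0.586.
  A: x = 0.227, y = 0.406
  B: x = 0.266, y = 0.467
  C: x = 0.507, y = 0.127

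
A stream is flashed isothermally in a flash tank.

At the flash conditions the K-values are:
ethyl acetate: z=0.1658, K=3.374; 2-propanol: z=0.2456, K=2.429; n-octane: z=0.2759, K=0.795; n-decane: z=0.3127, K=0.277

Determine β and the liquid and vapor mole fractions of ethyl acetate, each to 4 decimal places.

Let β = V/F and solve Σ zᵢ(Kᵢ−1)/(1+β(Kᵢ−1)) = 0.
g(0) = ΣzᵢKᵢ − 1 = 0.4619 and g(1) = 1 − Σzᵢ/Kᵢ = -0.6262, so a root lies in (0, 1).
Newton iteration, β⁰ = 0.5:
  β = 0.5000: g = -0.03242, g' = -0.7813 → β = 0.4585
  β = 0.4585: g = -0.00012, g' = -0.7772 → β = 0.4584
Converged at β = 0.4584.
Compositions from xᵢ = zᵢ/(1+β(Kᵢ−1)), yᵢ = Kᵢxᵢ:
  ethyl acetate: x = 0.0794, y = 0.2679
  2-propanol: x = 0.1484, y = 0.3605
  n-octane: x = 0.3045, y = 0.2421
  n-decane: x = 0.4677, y = 0.1295

β = 0.4584, x_ethyl acetate = 0.0794, y_ethyl acetate = 0.2679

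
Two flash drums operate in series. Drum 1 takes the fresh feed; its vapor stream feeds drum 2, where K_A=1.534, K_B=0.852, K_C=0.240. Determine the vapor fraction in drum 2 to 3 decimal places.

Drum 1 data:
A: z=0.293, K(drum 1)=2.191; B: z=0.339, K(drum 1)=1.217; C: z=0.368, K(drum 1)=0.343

V/F (drum 2) = 0.251

Drum 1:
Let ψ₁ = V/F and solve Σ zᵢ(Kᵢ−1)/(1+ψ₁(Kᵢ−1)) = 0.
Check two-phase: ΣzᵢKᵢ = 1.181 > 1 and Σzᵢ/Kᵢ = 1.485 > 1, so g(0) = 0.181 > 0 and g(1) = -0.485 < 0.
Newton–Raphson from ψ₁ = 0.56:
  ψ₁ = 0.560: g = -0.1076, g' = -0.560 → ψ₁ = 0.368
  ψ₁ = 0.368: g = -0.0081, g' = -0.491 → ψ₁ = 0.351
Converged at ψ₁ = 0.351.
Drum-1 compositions:
  A: x = 0.207, y = 0.453
  B: x = 0.315, y = 0.383
  C: x = 0.478, y = 0.164
Drum-2 feed = drum-1 vapor: z₂ = (0.4526, 0.3833, 0.1641).
Drum 2:
Let ψ₂ = V/F and solve Σ zᵢ(Kᵢ−1)/(1+ψ₂(Kᵢ−1)) = 0.
g(0) = ΣzᵢKᵢ − 1 = 0.060 and g(1) = 1 − Σzᵢ/Kᵢ = -0.429, so a root lies in (0, 1).
Iterate (Newton) starting at ψ₂ = 0.5:
  ψ₂ = 0.500: g = -0.0717, g' = -0.337 → ψ₂ = 0.287
  ψ₂ = 0.287: g = -0.0092, g' = -0.261 → ψ₂ = 0.252
  ψ₂ = 0.252: g = -0.0001, g' = -0.254 → ψ₂ = 0.251
Converged at ψ₂ = 0.251.
  A: x = 0.399, y = 0.612
  B: x = 0.398, y = 0.339
  C: x = 0.203, y = 0.049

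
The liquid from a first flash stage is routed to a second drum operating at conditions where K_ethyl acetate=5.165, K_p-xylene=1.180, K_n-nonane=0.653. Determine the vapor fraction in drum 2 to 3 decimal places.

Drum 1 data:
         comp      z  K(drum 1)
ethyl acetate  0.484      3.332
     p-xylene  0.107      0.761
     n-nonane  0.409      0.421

V/F (drum 2) = 0.460

Drum 1:
Rachford–Rice: g(ψ₁) = Σ zᵢ(Kᵢ−1)/(1+ψ₁(Kᵢ−1)) = 0.
g(0) = ΣzᵢKᵢ − 1 = 0.866 and g(1) = 1 − Σzᵢ/Kᵢ = -0.257, so a root lies in (0, 1).
Newton–Raphson from ψ₁ = 0.5:
  ψ₁ = 0.500: g = 0.1587, g' = -0.841 → ψ₁ = 0.689
  ψ₁ = 0.689: g = 0.0085, g' = -0.776 → ψ₁ = 0.700
Converged at ψ₁ = 0.700.
Drum-1 compositions:
  ethyl acetate: x = 0.184, y = 0.613
  p-xylene: x = 0.128, y = 0.098
  n-nonane: x = 0.688, y = 0.289
Drum-2 feed = drum-1 liquid: z₂ = (0.1839, 0.1285, 0.6876).
Drum 2:
Rachford–Rice: g(ψ₂) = Σ zᵢ(Kᵢ−1)/(1+ψ₂(Kᵢ−1)) = 0.
Feasibility: ΣzᵢKᵢ = 1.550, Σzᵢ/Kᵢ = 1.198 — both > 1, two phases present.
Newton iteration, ψ₂⁰ = 0.5:
  ψ₂ = 0.500: g = -0.0190, g' = -0.460 → ψ₂ = 0.459
  ψ₂ = 0.459: g = 0.0007, g' = -0.497 → ψ₂ = 0.460
Converged at ψ₂ = 0.460.
  ethyl acetate: x = 0.063, y = 0.326
  p-xylene: x = 0.119, y = 0.140
  n-nonane: x = 0.818, y = 0.534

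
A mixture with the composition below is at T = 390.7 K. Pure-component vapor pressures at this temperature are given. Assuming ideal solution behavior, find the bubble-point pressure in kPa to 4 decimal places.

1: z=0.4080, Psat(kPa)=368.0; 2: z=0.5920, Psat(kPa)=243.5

Pbub = 294.2960 kPa

At the bubble point ψ → 0, so ΣzᵢKᵢ = 1 with Kᵢ = Pᵢˢᵃᵗ/P ⇒ P = ΣzᵢPᵢˢᵃᵗ.
P = 0.4080·368.0 + 0.5920·243.5 = 294.2960 kPa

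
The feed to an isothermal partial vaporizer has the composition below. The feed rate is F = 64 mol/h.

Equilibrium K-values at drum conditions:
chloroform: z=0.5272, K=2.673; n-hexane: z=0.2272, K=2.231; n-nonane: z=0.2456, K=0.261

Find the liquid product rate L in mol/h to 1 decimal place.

L = 9.0 mol/h

Newton–Raphson from β = 0.5:
  β = 0.5000: g = 0.36553, g' = -0.9068 → β = 0.9031
  β = 0.9031: g = -0.06193, g' = -1.5236 → β = 0.8624
  β = 0.8624: g = -0.00374, g' = -1.3481 → β = 0.8597
  β = 0.8597: g = -0.00001, g' = -1.3378 → β = 0.8596
Converged at β = 0.8596.
Then V = β·F = 0.8596·64 = 55.0 mol/h and L = F − V = 9.0 mol/h.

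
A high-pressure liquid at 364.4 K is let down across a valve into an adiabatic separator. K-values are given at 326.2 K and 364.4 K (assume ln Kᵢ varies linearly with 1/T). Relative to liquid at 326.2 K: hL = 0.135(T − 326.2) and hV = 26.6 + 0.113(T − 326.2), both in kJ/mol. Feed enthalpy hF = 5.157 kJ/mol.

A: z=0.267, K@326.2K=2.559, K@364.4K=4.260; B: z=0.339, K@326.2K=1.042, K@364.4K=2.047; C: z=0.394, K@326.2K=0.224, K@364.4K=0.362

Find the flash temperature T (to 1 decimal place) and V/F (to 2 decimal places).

T = 327.6 K, V/F = 0.19

Adiabatic flash: solve Rachford–Rice at each trial T, then check hF = ψ·hV(T) + (1−ψ)·hL(T).
  T = 326.2 K: K = (2.559, 1.042, 0.224), RR gives ψ = 0.158, H_out = 4.190 kJ/mol
  T = 364.4 K: K = (4.260, 2.047, 0.362), RR gives ψ = 0.717, H_out = 23.633 kJ/mol
  T = 345.3 K: K = (3.349, 1.488, 0.289), RR gives ψ = 0.484, H_out = 15.243 kJ/mol
  T = 335.8 K: K = (2.941, 1.253, 0.255), RR gives ψ = 0.338, H_out = 10.206 kJ/mol
  T = 331.0 K: K = (2.746, 1.144, 0.239), RR gives ψ = 0.252, H_out = 7.328 kJ/mol
  T = 328.6 K: K = (2.651, 1.092, 0.232), RR gives ψ = 0.206, H_out = 5.793 kJ/mol
Linear interpolation between T = 326.2 (H_out = 4.190) and T = 328.6 (H_out = 5.793) on hF = 5.157 gives T ≈ 327.6 K, at which ψ = 0.19.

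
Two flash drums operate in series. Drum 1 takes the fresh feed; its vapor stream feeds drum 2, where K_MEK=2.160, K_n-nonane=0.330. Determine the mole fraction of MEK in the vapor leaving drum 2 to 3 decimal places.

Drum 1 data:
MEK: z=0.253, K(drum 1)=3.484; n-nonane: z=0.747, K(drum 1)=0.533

y_MEK (drum 2) = 0.791

Drum 1:
Material balance + equilibrium reduce to Σ zᵢ(Kᵢ−1)/(1+ψ₁(Kᵢ−1)) = 0.
g(0) = ΣzᵢKᵢ − 1 = 0.280 and g(1) = 1 − Σzᵢ/Kᵢ = -0.474, so a root lies in (0, 1).
Binary case is linear: z₁(K₁−1)(1+ψ₁(K₂−1)) + z₂(K₂−1)(1+ψ₁(K₁−1)) = 0
⇒ ψ₁ = [z₁(K₁−1)+z₂(K₂−1)] / [−(K₁−1)(K₂−1)] = 0.2796/1.1600 = 0.241
Drum-1 compositions:
  MEK: x = 0.158, y = 0.551
  n-nonane: x = 0.842, y = 0.449
Drum-2 feed = drum-1 vapor: z₂ = (0.5513, 0.4487).
Drum 2:
Let ψ₂ = V/F and solve Σ zᵢ(Kᵢ−1)/(1+ψ₂(Kᵢ−1)) = 0.
g(0) = ΣzᵢKᵢ − 1 = 0.339 and g(1) = 1 − Σzᵢ/Kᵢ = -0.615, so a root lies in (0, 1).
Binary case is linear: z₁(K₁−1)(1+ψ₂(K₂−1)) + z₂(K₂−1)(1+ψ₂(K₁−1)) = 0
⇒ ψ₂ = [z₁(K₁−1)+z₂(K₂−1)] / [−(K₁−1)(K₂−1)] = 0.3390/0.7772 = 0.436
  MEK: x = 0.366, y = 0.791
  n-nonane: x = 0.634, y = 0.209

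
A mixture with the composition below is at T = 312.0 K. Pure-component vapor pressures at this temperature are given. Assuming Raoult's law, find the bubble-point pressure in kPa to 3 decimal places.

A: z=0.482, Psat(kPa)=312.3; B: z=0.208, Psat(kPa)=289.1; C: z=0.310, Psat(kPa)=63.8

At the bubble point ψ → 0, so ΣzᵢKᵢ = 1 with Kᵢ = Pᵢˢᵃᵗ/P ⇒ P = ΣzᵢPᵢˢᵃᵗ.
P = 0.482·312.3 + 0.208·289.1 + 0.310·63.8 = 230.439 kPa

Pbub = 230.439 kPa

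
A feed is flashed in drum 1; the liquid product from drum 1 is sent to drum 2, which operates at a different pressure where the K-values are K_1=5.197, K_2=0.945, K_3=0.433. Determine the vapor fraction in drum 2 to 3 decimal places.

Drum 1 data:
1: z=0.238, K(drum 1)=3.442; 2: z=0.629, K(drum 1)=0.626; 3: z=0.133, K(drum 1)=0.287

V/F (drum 2) = 0.616

Drum 1:
Iterate (Newton) starting at ψ₁ = 0.5:
  ψ₁ = 0.500: g = -0.1750, g' = -0.584 → ψ₁ = 0.200
  ψ₁ = 0.200: g = 0.0253, g' = -0.835 → ψ₁ = 0.231
  ψ₁ = 0.231: g = 0.0008, g' = -0.783 → ψ₁ = 0.232
Converged at ψ₁ = 0.232.
Drum-1 compositions:
  1: x = 0.152, y = 0.523
  2: x = 0.689, y = 0.431
  3: x = 0.159, y = 0.046
Drum-2 feed = drum-1 liquid: z₂ = (0.1520, 0.6887, 0.1593).
Drum 2:
Newton iteration, ψ₂⁰ = 0.5:
  ψ₂ = 0.500: g = 0.0408, g' = -0.381 → ψ₂ = 0.607
  ψ₂ = 0.607: g = 0.0028, g' = -0.334 → ψ₂ = 0.616
Converged at ψ₂ = 0.616.
  1: x = 0.042, y = 0.220
  2: x = 0.713, y = 0.674
  3: x = 0.245, y = 0.106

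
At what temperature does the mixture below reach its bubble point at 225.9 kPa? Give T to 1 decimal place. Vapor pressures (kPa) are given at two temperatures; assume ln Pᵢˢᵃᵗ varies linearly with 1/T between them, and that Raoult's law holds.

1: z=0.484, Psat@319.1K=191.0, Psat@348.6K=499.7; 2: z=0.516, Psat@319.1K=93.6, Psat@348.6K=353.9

T = 331.2 K

Bubble-point temperature: ΣzᵢPᵢˢᵃᵗ(T) = P. Interpolate ln Pᵢˢᵃᵗ = aᵢ + bᵢ/T.
  T = 319.1 K: ΣzᵢPᵢˢᵃᵗ = 140.74 kPa
  T = 348.6 K: ΣzᵢPᵢˢᵃᵗ = 424.47 kPa
  T = 333.9 K: ΣzᵢPᵢˢᵃᵗ = 249.92 kPa
  T = 326.5 K: ΣzᵢPᵢˢᵃᵗ = 188.57 kPa
  T = 330.2 K: ΣzᵢPᵢˢᵃᵗ = 217.37 kPa
  T = 332.0 K: ΣzᵢPᵢˢᵃᵗ = 232.71 kPa
Interpolating between 330.2 K and 332.0 K gives T ≈ 331.2 K.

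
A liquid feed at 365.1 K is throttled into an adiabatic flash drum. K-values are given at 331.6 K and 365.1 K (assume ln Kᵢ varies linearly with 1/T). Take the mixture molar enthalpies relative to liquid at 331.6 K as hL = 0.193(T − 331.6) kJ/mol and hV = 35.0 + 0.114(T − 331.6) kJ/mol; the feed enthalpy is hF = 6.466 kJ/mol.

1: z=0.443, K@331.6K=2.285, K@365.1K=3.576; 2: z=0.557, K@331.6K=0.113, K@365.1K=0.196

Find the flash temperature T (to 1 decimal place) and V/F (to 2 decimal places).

T = 338.9 K, V/F = 0.15

Adiabatic flash: solve Rachford–Rice at each trial T, then check hF = ψ·hV(T) + (1−ψ)·hL(T).
  T = 331.6 K: K = (2.285, 0.113), RR gives ψ = 0.066, H_out = 2.309 kJ/mol
  T = 365.1 K: K = (3.576, 0.196), RR gives ψ = 0.335, H_out = 17.296 kJ/mol
  T = 348.4 K: K = (2.891, 0.151), RR gives ψ = 0.227, H_out = 10.895 kJ/mol
  T = 340.0 K: K = (2.578, 0.131), RR gives ψ = 0.157, H_out = 7.005 kJ/mol
  T = 335.8 K: K = (2.429, 0.122), RR gives ψ = 0.115, H_out = 4.784 kJ/mol
  T = 337.9 K: K = (2.503, 0.126), RR gives ψ = 0.136, H_out = 5.923 kJ/mol
  T = 338.9 K: K = (2.538, 0.129), RR gives ψ = 0.146, H_out = 6.445 kJ/mol
Linear interpolation between T = 338.9 (H_out = 6.445) and T = 340.0 (H_out = 7.005) on hF = 6.466 gives T ≈ 338.9 K, at which ψ = 0.15.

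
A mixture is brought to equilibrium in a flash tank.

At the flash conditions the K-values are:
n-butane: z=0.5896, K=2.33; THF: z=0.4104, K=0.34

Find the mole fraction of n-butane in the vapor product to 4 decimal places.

y_n-butane = 0.7728

Binary case is linear: z₁(K₁−1)(1+V/F(K₂−1)) + z₂(K₂−1)(1+V/F(K₁−1)) = 0
⇒ V/F = [z₁(K₁−1)+z₂(K₂−1)] / [−(K₁−1)(K₂−1)] = 0.51330/0.87780 = 0.5848
Compositions from xᵢ = zᵢ/(1+V/F(Kᵢ−1)), yᵢ = Kᵢxᵢ:
  n-butane: x = 0.3317, y = 0.7728
  THF: x = 0.6683, y = 0.2272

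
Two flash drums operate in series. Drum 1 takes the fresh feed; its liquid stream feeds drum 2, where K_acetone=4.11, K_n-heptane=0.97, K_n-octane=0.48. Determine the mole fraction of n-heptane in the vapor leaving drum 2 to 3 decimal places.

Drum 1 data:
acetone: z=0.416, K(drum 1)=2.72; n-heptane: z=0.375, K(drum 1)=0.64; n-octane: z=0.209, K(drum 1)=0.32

Drum 1:
Let ψ₁ = V/F and solve Σ zᵢ(Kᵢ−1)/(1+ψ₁(Kᵢ−1)) = 0.
g(0) = ΣzᵢKᵢ − 1 = 0.438 and g(1) = 1 − Σzᵢ/Kᵢ = -0.392, so a root lies in (0, 1).
Iterate (Newton) starting at ψ₁ = 0.52:
  ψ₁ = 0.520: g = -0.0083, g' = -0.648 → ψ₁ = 0.507
Converged at ψ₁ = 0.507.
Drum-1 compositions:
  acetone: x = 0.222, y = 0.604
  n-heptane: x = 0.459, y = 0.294
  n-octane: x = 0.319, y = 0.102
Drum-2 feed = drum-1 liquid: z₂ = (0.2222, 0.4588, 0.3191).
Drum 2:
Rachford–Rice: g(ψ₂) = Σ zᵢ(Kᵢ−1)/(1+ψ₂(Kᵢ−1)) = 0.
g(0) = ΣzᵢKᵢ − 1 = 0.511 and g(1) = 1 − Σzᵢ/Kᵢ = -0.192, so a root lies in (0, 1).
Newton–Raphson from ψ₂ = 0.32:
  ψ₂ = 0.320: g = 0.1334, g' = -0.664 → ψ₂ = 0.521
  ψ₂ = 0.521: g = 0.0223, g' = -0.476 → ψ₂ = 0.568
  ψ₂ = 0.568: g = 0.0005, g' = -0.455 → ψ₂ = 0.569
Converged at ψ₂ = 0.569.
  acetone: x = 0.080, y = 0.330
  n-heptane: x = 0.467, y = 0.453
  n-octane: x = 0.453, y = 0.217

y_n-heptane (drum 2) = 0.453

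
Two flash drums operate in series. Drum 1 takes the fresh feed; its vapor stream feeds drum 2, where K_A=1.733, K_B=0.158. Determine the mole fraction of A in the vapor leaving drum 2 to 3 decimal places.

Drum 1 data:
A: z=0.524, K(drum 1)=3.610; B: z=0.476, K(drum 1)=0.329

Drum 1:
Rachford–Rice: g(ψ₁) = Σ zᵢ(Kᵢ−1)/(1+ψ₁(Kᵢ−1)) = 0.
Check two-phase: ΣzᵢKᵢ = 2.048 > 1 and Σzᵢ/Kᵢ = 1.592 > 1, so g(0) = 1.048 > 0 and g(1) = -0.592 < 0.
Binary case is linear: z₁(K₁−1)(1+ψ₁(K₂−1)) + z₂(K₂−1)(1+ψ₁(K₁−1)) = 0
⇒ ψ₁ = [z₁(K₁−1)+z₂(K₂−1)] / [−(K₁−1)(K₂−1)] = 1.0482/1.7513 = 0.599
Drum-1 compositions:
  A: x = 0.205, y = 0.738
  B: x = 0.795, y = 0.262
Drum-2 feed = drum-1 vapor: z₂ = (0.7383, 0.2617).
Drum 2:
Material balance + equilibrium reduce to Σ zᵢ(Kᵢ−1)/(1+ψ₂(Kᵢ−1)) = 0.
Check two-phase: ΣzᵢKᵢ = 1.321 > 1 and Σzᵢ/Kᵢ = 2.082 > 1, so g(0) = 0.321 > 0 and g(1) = -1.082 < 0.
Binary case is linear: z₁(K₁−1)(1+ψ₂(K₂−1)) + z₂(K₂−1)(1+ψ₂(K₁−1)) = 0
⇒ ψ₂ = [z₁(K₁−1)+z₂(K₂−1)] / [−(K₁−1)(K₂−1)] = 0.3208/0.6172 = 0.520
  A: x = 0.535, y = 0.926
  B: x = 0.465, y = 0.074

y_A (drum 2) = 0.926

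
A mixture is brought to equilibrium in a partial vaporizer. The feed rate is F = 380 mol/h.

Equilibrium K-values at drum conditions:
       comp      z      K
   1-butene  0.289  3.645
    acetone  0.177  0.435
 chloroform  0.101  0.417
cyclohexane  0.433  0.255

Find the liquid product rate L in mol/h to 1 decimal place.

L = 320.3 mol/h

Rachford–Rice: g(ψ) = Σ zᵢ(Kᵢ−1)/(1+ψ(Kᵢ−1)) = 0.
g(0) = ΣzᵢKᵢ − 1 = 0.283 and g(1) = 1 − Σzᵢ/Kᵢ = -1.426, so a root lies in (0, 1).
Newton iteration, ψ⁰ = 0.5:
  ψ = 0.500: g = -0.4074, g' = -1.163 → ψ = 0.150
  ψ = 0.150: g = 0.0107, g' = -1.450 → ψ = 0.157
Converged at ψ = 0.157.
Then V = ψ·F = 0.1572·380 = 59.7 mol/h and L = F − V = 320.3 mol/h.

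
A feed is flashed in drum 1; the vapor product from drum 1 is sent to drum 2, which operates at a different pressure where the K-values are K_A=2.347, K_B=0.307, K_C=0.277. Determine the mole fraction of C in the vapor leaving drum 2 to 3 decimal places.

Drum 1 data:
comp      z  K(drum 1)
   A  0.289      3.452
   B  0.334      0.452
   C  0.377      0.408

y_C (drum 2) = 0.094

Drum 1:
Rachford–Rice: g(ψ₁) = Σ zᵢ(Kᵢ−1)/(1+ψ₁(Kᵢ−1)) = 0.
g(0) = ΣzᵢKᵢ − 1 = 0.302 and g(1) = 1 − Σzᵢ/Kᵢ = -0.747, so a root lies in (0, 1).
Newton–Raphson from ψ₁ = 0.5:
  ψ₁ = 0.500: g = -0.2508, g' = -0.808 → ψ₁ = 0.189
  ψ₁ = 0.189: g = 0.0283, g' = -1.103 → ψ₁ = 0.215
  ψ₁ = 0.215: g = 0.0007, g' = -1.047 → ψ₁ = 0.216
Converged at ψ₁ = 0.216.
Drum-1 compositions:
  A: x = 0.189, y = 0.652
  B: x = 0.379, y = 0.171
  C: x = 0.432, y = 0.176
Drum-2 feed = drum-1 vapor: z₂ = (0.6524, 0.1712, 0.1763).
Drum 2:
Let ψ₂ = V/F and solve Σ zᵢ(Kᵢ−1)/(1+ψ₂(Kᵢ−1)) = 0.
Feasibility: ΣzᵢKᵢ = 1.633, Σzᵢ/Kᵢ = 1.472 — both > 1, two phases present.
Newton iteration, ψ₂⁰ = 0.39:
  ψ₂ = 0.390: g = 0.2360, g' = -0.842 → ψ₂ = 0.670
  ψ₂ = 0.670: g = -0.0071, g' = -0.961 → ψ₂ = 0.663
Converged at ψ₂ = 0.663.
  A: x = 0.345, y = 0.809
  B: x = 0.317, y = 0.097
  C: x = 0.339, y = 0.094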